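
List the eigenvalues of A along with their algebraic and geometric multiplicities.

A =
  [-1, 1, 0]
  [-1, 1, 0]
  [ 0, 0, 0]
λ = 0: alg = 3, geom = 2

Step 1 — factor the characteristic polynomial to read off the algebraic multiplicities:
  χ_A(x) = x^3

Step 2 — compute geometric multiplicities via the rank-nullity identity g(λ) = n − rank(A − λI):
  rank(A − (0)·I) = 1, so dim ker(A − (0)·I) = n − 1 = 2

Summary:
  λ = 0: algebraic multiplicity = 3, geometric multiplicity = 2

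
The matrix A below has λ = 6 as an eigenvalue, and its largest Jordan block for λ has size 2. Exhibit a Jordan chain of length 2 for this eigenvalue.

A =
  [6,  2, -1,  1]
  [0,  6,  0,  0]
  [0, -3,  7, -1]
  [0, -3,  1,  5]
A Jordan chain for λ = 6 of length 2:
v_1 = (2, 0, -3, -3)ᵀ
v_2 = (0, 1, 0, 0)ᵀ

Let N = A − (6)·I. We want v_2 with N^2 v_2 = 0 but N^1 v_2 ≠ 0; then v_{j-1} := N · v_j for j = 2, …, 2.

Pick v_2 = (0, 1, 0, 0)ᵀ.
Then v_1 = N · v_2 = (2, 0, -3, -3)ᵀ.

Sanity check: (A − (6)·I) v_1 = (0, 0, 0, 0)ᵀ = 0. ✓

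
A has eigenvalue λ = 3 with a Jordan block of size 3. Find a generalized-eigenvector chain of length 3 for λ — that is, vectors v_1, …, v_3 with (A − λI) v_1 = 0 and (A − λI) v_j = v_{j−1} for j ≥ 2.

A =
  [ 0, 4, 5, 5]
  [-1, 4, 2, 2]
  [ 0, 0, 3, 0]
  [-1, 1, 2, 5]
A Jordan chain for λ = 3 of length 3:
v_1 = (-3, -1, 0, -1)ᵀ
v_2 = (4, 1, 0, 1)ᵀ
v_3 = (0, 1, 0, 0)ᵀ

Let N = A − (3)·I. We want v_3 with N^3 v_3 = 0 but N^2 v_3 ≠ 0; then v_{j-1} := N · v_j for j = 3, …, 2.

Pick v_3 = (0, 1, 0, 0)ᵀ.
Then v_2 = N · v_3 = (4, 1, 0, 1)ᵀ.
Then v_1 = N · v_2 = (-3, -1, 0, -1)ᵀ.

Sanity check: (A − (3)·I) v_1 = (0, 0, 0, 0)ᵀ = 0. ✓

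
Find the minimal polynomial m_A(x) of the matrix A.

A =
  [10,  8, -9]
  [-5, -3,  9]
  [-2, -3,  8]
x^3 - 15*x^2 + 75*x - 125

The characteristic polynomial is χ_A(x) = (x - 5)^3, so the eigenvalues are known. The minimal polynomial is
  m_A(x) = Π_λ (x − λ)^{k_λ}
where k_λ is the size of the *largest* Jordan block for λ (equivalently, the smallest k with (A − λI)^k v = 0 for every generalised eigenvector v of λ).

  λ = 5: largest Jordan block has size 3, contributing (x − 5)^3

So m_A(x) = (x - 5)^3 = x^3 - 15*x^2 + 75*x - 125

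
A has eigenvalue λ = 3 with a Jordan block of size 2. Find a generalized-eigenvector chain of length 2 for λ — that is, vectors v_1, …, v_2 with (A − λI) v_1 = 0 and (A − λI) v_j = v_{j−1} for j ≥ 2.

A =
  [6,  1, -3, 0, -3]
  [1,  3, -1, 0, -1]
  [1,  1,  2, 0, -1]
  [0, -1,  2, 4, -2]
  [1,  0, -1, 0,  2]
A Jordan chain for λ = 3 of length 2:
v_1 = (-2, 0, -2, 4, 0)ᵀ
v_2 = (1, -2, 1, 0, 0)ᵀ

Let N = A − (3)·I. We want v_2 with N^2 v_2 = 0 but N^1 v_2 ≠ 0; then v_{j-1} := N · v_j for j = 2, …, 2.

Pick v_2 = (1, -2, 1, 0, 0)ᵀ.
Then v_1 = N · v_2 = (-2, 0, -2, 4, 0)ᵀ.

Sanity check: (A − (3)·I) v_1 = (0, 0, 0, 0, 0)ᵀ = 0. ✓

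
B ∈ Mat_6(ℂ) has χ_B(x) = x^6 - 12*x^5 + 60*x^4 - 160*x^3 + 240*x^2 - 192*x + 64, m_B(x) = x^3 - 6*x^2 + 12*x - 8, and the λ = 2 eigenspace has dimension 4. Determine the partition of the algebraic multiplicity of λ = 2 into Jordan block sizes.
Block sizes for λ = 2: [3, 1, 1, 1]

Step 1 — from the characteristic polynomial, algebraic multiplicity of λ = 2 is 6. From dim ker(B − (2)·I) = 4, there are exactly 4 Jordan blocks for λ = 2.
Step 2 — from the minimal polynomial, the factor (x − 2)^3 tells us the largest block for λ = 2 has size 3.
Step 3 — with total size 6, 4 blocks, and largest block 3, the block sizes (in nonincreasing order) are [3, 1, 1, 1].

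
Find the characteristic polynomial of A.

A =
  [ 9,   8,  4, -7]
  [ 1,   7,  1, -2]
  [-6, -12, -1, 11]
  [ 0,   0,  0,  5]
x^4 - 20*x^3 + 150*x^2 - 500*x + 625

Expanding det(x·I − A) (e.g. by cofactor expansion or by noting that A is similar to its Jordan form J, which has the same characteristic polynomial as A) gives
  χ_A(x) = x^4 - 20*x^3 + 150*x^2 - 500*x + 625
which factors as (x - 5)^4. The eigenvalues (with algebraic multiplicities) are λ = 5 with multiplicity 4.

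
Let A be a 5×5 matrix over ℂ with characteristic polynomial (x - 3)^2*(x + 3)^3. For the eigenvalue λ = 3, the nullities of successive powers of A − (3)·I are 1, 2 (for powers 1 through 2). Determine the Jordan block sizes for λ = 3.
Block sizes for λ = 3: [2]

From the dimensions of kernels of powers, the number of Jordan blocks of size at least j is d_j − d_{j−1} where d_j = dim ker(N^j) (with d_0 = 0). Computing the differences gives [1, 1].
The number of blocks of size exactly k is (#blocks of size ≥ k) − (#blocks of size ≥ k + 1), so the partition is: 1 block(s) of size 2.
In nonincreasing order the block sizes are [2].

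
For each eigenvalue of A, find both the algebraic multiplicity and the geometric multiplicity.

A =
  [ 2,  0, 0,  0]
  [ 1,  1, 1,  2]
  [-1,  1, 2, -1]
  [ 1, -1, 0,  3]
λ = 2: alg = 4, geom = 2

Step 1 — factor the characteristic polynomial to read off the algebraic multiplicities:
  χ_A(x) = (x - 2)^4

Step 2 — compute geometric multiplicities via the rank-nullity identity g(λ) = n − rank(A − λI):
  rank(A − (2)·I) = 2, so dim ker(A − (2)·I) = n − 2 = 2

Summary:
  λ = 2: algebraic multiplicity = 4, geometric multiplicity = 2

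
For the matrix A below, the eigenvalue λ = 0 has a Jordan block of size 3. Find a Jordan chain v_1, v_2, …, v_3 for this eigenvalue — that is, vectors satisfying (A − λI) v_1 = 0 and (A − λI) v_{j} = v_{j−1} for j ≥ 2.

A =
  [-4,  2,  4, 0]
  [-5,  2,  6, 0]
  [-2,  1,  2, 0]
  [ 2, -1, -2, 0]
A Jordan chain for λ = 0 of length 3:
v_1 = (-2, -2, -1, 1)ᵀ
v_2 = (-4, -5, -2, 2)ᵀ
v_3 = (1, 0, 0, 0)ᵀ

Let N = A − (0)·I. We want v_3 with N^3 v_3 = 0 but N^2 v_3 ≠ 0; then v_{j-1} := N · v_j for j = 3, …, 2.

Pick v_3 = (1, 0, 0, 0)ᵀ.
Then v_2 = N · v_3 = (-4, -5, -2, 2)ᵀ.
Then v_1 = N · v_2 = (-2, -2, -1, 1)ᵀ.

Sanity check: (A − (0)·I) v_1 = (0, 0, 0, 0)ᵀ = 0. ✓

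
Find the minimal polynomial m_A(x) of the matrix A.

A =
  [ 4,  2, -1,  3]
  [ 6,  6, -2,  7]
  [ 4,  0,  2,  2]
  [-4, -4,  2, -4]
x^2 - 4*x + 4

The characteristic polynomial is χ_A(x) = (x - 2)^4, so the eigenvalues are known. The minimal polynomial is
  m_A(x) = Π_λ (x − λ)^{k_λ}
where k_λ is the size of the *largest* Jordan block for λ (equivalently, the smallest k with (A − λI)^k v = 0 for every generalised eigenvector v of λ).

  λ = 2: largest Jordan block has size 2, contributing (x − 2)^2

So m_A(x) = (x - 2)^2 = x^2 - 4*x + 4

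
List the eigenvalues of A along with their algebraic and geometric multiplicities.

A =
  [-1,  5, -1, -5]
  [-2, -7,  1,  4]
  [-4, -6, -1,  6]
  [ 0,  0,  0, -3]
λ = -3: alg = 4, geom = 2

Step 1 — factor the characteristic polynomial to read off the algebraic multiplicities:
  χ_A(x) = (x + 3)^4

Step 2 — compute geometric multiplicities via the rank-nullity identity g(λ) = n − rank(A − λI):
  rank(A − (-3)·I) = 2, so dim ker(A − (-3)·I) = n − 2 = 2

Summary:
  λ = -3: algebraic multiplicity = 4, geometric multiplicity = 2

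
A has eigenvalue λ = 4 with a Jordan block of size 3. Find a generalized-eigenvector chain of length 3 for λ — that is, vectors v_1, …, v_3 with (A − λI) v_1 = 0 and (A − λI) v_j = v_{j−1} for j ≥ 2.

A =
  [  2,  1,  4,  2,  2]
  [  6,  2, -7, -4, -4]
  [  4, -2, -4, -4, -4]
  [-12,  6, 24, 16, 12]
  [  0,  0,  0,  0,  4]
A Jordan chain for λ = 4 of length 3:
v_1 = (2, -4, -4, 12, 0)ᵀ
v_2 = (-2, 6, 4, -12, 0)ᵀ
v_3 = (1, 0, 0, 0, 0)ᵀ

Let N = A − (4)·I. We want v_3 with N^3 v_3 = 0 but N^2 v_3 ≠ 0; then v_{j-1} := N · v_j for j = 3, …, 2.

Pick v_3 = (1, 0, 0, 0, 0)ᵀ.
Then v_2 = N · v_3 = (-2, 6, 4, -12, 0)ᵀ.
Then v_1 = N · v_2 = (2, -4, -4, 12, 0)ᵀ.

Sanity check: (A − (4)·I) v_1 = (0, 0, 0, 0, 0)ᵀ = 0. ✓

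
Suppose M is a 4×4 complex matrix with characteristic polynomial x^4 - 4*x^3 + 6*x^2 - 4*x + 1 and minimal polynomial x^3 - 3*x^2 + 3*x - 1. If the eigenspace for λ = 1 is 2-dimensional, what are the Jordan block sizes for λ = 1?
Block sizes for λ = 1: [3, 1]

Step 1 — from the characteristic polynomial, algebraic multiplicity of λ = 1 is 4. From dim ker(M − (1)·I) = 2, there are exactly 2 Jordan blocks for λ = 1.
Step 2 — from the minimal polynomial, the factor (x − 1)^3 tells us the largest block for λ = 1 has size 3.
Step 3 — with total size 4, 2 blocks, and largest block 3, the block sizes (in nonincreasing order) are [3, 1].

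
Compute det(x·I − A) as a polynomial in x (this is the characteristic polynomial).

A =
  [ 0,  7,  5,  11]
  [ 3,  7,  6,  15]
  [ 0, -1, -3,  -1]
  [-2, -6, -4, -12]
x^4 + 8*x^3 + 24*x^2 + 32*x + 16

Expanding det(x·I − A) (e.g. by cofactor expansion or by noting that A is similar to its Jordan form J, which has the same characteristic polynomial as A) gives
  χ_A(x) = x^4 + 8*x^3 + 24*x^2 + 32*x + 16
which factors as (x + 2)^4. The eigenvalues (with algebraic multiplicities) are λ = -2 with multiplicity 4.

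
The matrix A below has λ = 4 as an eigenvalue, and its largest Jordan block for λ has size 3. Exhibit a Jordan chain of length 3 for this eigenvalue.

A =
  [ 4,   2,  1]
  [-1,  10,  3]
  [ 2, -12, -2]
A Jordan chain for λ = 4 of length 3:
v_1 = (0, -2, 4)ᵀ
v_2 = (2, 6, -12)ᵀ
v_3 = (0, 1, 0)ᵀ

Let N = A − (4)·I. We want v_3 with N^3 v_3 = 0 but N^2 v_3 ≠ 0; then v_{j-1} := N · v_j for j = 3, …, 2.

Pick v_3 = (0, 1, 0)ᵀ.
Then v_2 = N · v_3 = (2, 6, -12)ᵀ.
Then v_1 = N · v_2 = (0, -2, 4)ᵀ.

Sanity check: (A − (4)·I) v_1 = (0, 0, 0)ᵀ = 0. ✓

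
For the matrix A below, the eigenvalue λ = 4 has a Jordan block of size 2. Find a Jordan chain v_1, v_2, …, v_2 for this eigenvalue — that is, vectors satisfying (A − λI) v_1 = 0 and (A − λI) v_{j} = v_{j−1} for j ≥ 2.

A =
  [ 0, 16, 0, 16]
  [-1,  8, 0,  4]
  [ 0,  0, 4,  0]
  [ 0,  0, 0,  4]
A Jordan chain for λ = 4 of length 2:
v_1 = (-4, -1, 0, 0)ᵀ
v_2 = (1, 0, 0, 0)ᵀ

Let N = A − (4)·I. We want v_2 with N^2 v_2 = 0 but N^1 v_2 ≠ 0; then v_{j-1} := N · v_j for j = 2, …, 2.

Pick v_2 = (1, 0, 0, 0)ᵀ.
Then v_1 = N · v_2 = (-4, -1, 0, 0)ᵀ.

Sanity check: (A − (4)·I) v_1 = (0, 0, 0, 0)ᵀ = 0. ✓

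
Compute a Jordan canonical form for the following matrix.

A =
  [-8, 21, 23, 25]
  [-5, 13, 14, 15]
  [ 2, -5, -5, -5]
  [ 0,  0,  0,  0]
J_3(0) ⊕ J_1(0)

The characteristic polynomial is
  det(x·I − A) = x^4

Eigenvalues and multiplicities (the geometric multiplicity of λ is n − rank(A − λI), which equals the number of Jordan blocks for λ):
  λ = 0: algebraic multiplicity = 4, geometric multiplicity = 2

Determining the block sizes for each eigenvalue:
  λ = 0: with am = 4 and gm = 2, the partition is not yet determined (e.g. several partitions of 4 into 2 parts exist). Let N = A − (0)·I. Computing rank(N^1) = 2, rank(N^2) = 1, rank(N^3) = 0; the number of blocks of size ≥ j is rank(N^{j−1}) − rank(N^j), giving [2, 1, 1]. So we have 1 block(s) of size 3, 1 block(s) of size 1 → block sizes [3, 1]

Assembling the blocks gives a Jordan form
J =
  [0, 1, 0, 0]
  [0, 0, 1, 0]
  [0, 0, 0, 0]
  [0, 0, 0, 0]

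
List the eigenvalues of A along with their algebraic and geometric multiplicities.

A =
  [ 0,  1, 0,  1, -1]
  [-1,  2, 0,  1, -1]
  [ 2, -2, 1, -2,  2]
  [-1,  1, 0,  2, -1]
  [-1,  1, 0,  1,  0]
λ = 1: alg = 5, geom = 4

Step 1 — factor the characteristic polynomial to read off the algebraic multiplicities:
  χ_A(x) = (x - 1)^5

Step 2 — compute geometric multiplicities via the rank-nullity identity g(λ) = n − rank(A − λI):
  rank(A − (1)·I) = 1, so dim ker(A − (1)·I) = n − 1 = 4

Summary:
  λ = 1: algebraic multiplicity = 5, geometric multiplicity = 4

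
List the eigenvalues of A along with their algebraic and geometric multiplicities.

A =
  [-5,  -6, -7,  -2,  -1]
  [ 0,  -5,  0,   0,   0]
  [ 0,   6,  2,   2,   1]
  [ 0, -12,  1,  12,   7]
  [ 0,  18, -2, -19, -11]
λ = -5: alg = 2, geom = 2; λ = 1: alg = 3, geom = 1

Step 1 — factor the characteristic polynomial to read off the algebraic multiplicities:
  χ_A(x) = (x - 1)^3*(x + 5)^2

Step 2 — compute geometric multiplicities via the rank-nullity identity g(λ) = n − rank(A − λI):
  rank(A − (-5)·I) = 3, so dim ker(A − (-5)·I) = n − 3 = 2
  rank(A − (1)·I) = 4, so dim ker(A − (1)·I) = n − 4 = 1

Summary:
  λ = -5: algebraic multiplicity = 2, geometric multiplicity = 2
  λ = 1: algebraic multiplicity = 3, geometric multiplicity = 1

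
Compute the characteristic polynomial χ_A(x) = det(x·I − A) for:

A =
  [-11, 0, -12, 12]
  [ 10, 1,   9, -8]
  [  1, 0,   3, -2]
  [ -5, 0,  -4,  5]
x^4 + 2*x^3 - 12*x^2 + 14*x - 5

Expanding det(x·I − A) (e.g. by cofactor expansion or by noting that A is similar to its Jordan form J, which has the same characteristic polynomial as A) gives
  χ_A(x) = x^4 + 2*x^3 - 12*x^2 + 14*x - 5
which factors as (x - 1)^3*(x + 5). The eigenvalues (with algebraic multiplicities) are λ = -5 with multiplicity 1, λ = 1 with multiplicity 3.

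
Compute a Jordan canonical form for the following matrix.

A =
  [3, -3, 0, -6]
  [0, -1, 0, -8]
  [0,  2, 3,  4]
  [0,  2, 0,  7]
J_2(3) ⊕ J_1(3) ⊕ J_1(3)

The characteristic polynomial is
  det(x·I − A) = x^4 - 12*x^3 + 54*x^2 - 108*x + 81 = (x - 3)^4

Eigenvalues and multiplicities (the geometric multiplicity of λ is n − rank(A − λI), which equals the number of Jordan blocks for λ):
  λ = 3: algebraic multiplicity = 4, geometric multiplicity = 3

Determining the block sizes for each eigenvalue:
  λ = 3: 3 blocks summing to 4 forces exactly one block of size 2 and the rest size 1 → block sizes [2, 1, 1]

Assembling the blocks gives a Jordan form
J =
  [3, 1, 0, 0]
  [0, 3, 0, 0]
  [0, 0, 3, 0]
  [0, 0, 0, 3]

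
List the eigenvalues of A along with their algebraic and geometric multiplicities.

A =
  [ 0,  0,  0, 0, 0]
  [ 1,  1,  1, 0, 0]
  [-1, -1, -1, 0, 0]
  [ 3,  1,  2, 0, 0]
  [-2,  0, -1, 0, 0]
λ = 0: alg = 5, geom = 3

Step 1 — factor the characteristic polynomial to read off the algebraic multiplicities:
  χ_A(x) = x^5

Step 2 — compute geometric multiplicities via the rank-nullity identity g(λ) = n − rank(A − λI):
  rank(A − (0)·I) = 2, so dim ker(A − (0)·I) = n − 2 = 3

Summary:
  λ = 0: algebraic multiplicity = 5, geometric multiplicity = 3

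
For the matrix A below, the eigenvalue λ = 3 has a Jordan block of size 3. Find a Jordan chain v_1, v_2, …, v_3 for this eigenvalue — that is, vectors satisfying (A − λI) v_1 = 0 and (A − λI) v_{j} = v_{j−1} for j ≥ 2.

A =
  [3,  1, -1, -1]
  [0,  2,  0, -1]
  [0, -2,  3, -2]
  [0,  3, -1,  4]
A Jordan chain for λ = 3 of length 3:
v_1 = (-2, -2, -4, 2)ᵀ
v_2 = (1, -1, -2, 3)ᵀ
v_3 = (0, 1, 0, 0)ᵀ

Let N = A − (3)·I. We want v_3 with N^3 v_3 = 0 but N^2 v_3 ≠ 0; then v_{j-1} := N · v_j for j = 3, …, 2.

Pick v_3 = (0, 1, 0, 0)ᵀ.
Then v_2 = N · v_3 = (1, -1, -2, 3)ᵀ.
Then v_1 = N · v_2 = (-2, -2, -4, 2)ᵀ.

Sanity check: (A − (3)·I) v_1 = (0, 0, 0, 0)ᵀ = 0. ✓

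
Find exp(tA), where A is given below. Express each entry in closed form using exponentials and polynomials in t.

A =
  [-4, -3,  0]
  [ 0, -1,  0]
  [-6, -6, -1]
e^{tA} =
  [exp(-4*t), -exp(-t) + exp(-4*t), 0]
  [0, exp(-t), 0]
  [-2*exp(-t) + 2*exp(-4*t), -2*exp(-t) + 2*exp(-4*t), exp(-t)]

Strategy: write A = P · J · P⁻¹ where J is a Jordan canonical form, so e^{tA} = P · e^{tJ} · P⁻¹, and e^{tJ} can be computed block-by-block.

A has Jordan form
J =
  [-4,  0,  0]
  [ 0, -1,  0]
  [ 0,  0, -1]
(up to reordering of blocks).

Per-block formulas:
  For a 1×1 block at λ = -1: exp(t · [-1]) = [e^(-1t)].
  For a 1×1 block at λ = -4: exp(t · [-4]) = [e^(-4t)].

After assembling e^{tJ} and conjugating by P, we get:

e^{tA} =
  [exp(-4*t), -exp(-t) + exp(-4*t), 0]
  [0, exp(-t), 0]
  [-2*exp(-t) + 2*exp(-4*t), -2*exp(-t) + 2*exp(-4*t), exp(-t)]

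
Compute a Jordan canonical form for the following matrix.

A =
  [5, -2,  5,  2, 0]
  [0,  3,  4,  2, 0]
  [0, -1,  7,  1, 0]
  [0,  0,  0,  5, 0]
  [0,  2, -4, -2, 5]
J_3(5) ⊕ J_1(5) ⊕ J_1(5)

The characteristic polynomial is
  det(x·I − A) = x^5 - 25*x^4 + 250*x^3 - 1250*x^2 + 3125*x - 3125 = (x - 5)^5

Eigenvalues and multiplicities (the geometric multiplicity of λ is n − rank(A − λI), which equals the number of Jordan blocks for λ):
  λ = 5: algebraic multiplicity = 5, geometric multiplicity = 3

Determining the block sizes for each eigenvalue:
  λ = 5: with am = 5 and gm = 3, the partition is not yet determined (e.g. several partitions of 5 into 3 parts exist). Let N = A − (5)·I. Computing rank(N^1) = 2, rank(N^2) = 1, rank(N^3) = 0; the number of blocks of size ≥ j is rank(N^{j−1}) − rank(N^j), giving [3, 1, 1]. So we have 1 block(s) of size 3, 2 block(s) of size 1 → block sizes [3, 1, 1]

Assembling the blocks gives a Jordan form
J =
  [5, 1, 0, 0, 0]
  [0, 5, 1, 0, 0]
  [0, 0, 5, 0, 0]
  [0, 0, 0, 5, 0]
  [0, 0, 0, 0, 5]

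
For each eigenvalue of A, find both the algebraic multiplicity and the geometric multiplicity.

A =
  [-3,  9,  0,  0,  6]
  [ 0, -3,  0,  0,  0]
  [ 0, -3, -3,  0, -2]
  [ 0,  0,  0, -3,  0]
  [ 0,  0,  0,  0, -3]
λ = -3: alg = 5, geom = 4

Step 1 — factor the characteristic polynomial to read off the algebraic multiplicities:
  χ_A(x) = (x + 3)^5

Step 2 — compute geometric multiplicities via the rank-nullity identity g(λ) = n − rank(A − λI):
  rank(A − (-3)·I) = 1, so dim ker(A − (-3)·I) = n − 1 = 4

Summary:
  λ = -3: algebraic multiplicity = 5, geometric multiplicity = 4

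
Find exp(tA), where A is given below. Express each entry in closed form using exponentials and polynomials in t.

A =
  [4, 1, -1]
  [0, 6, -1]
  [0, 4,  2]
e^{tA} =
  [exp(4*t), -t^2*exp(4*t) + t*exp(4*t), t^2*exp(4*t)/2 - t*exp(4*t)]
  [0, 2*t*exp(4*t) + exp(4*t), -t*exp(4*t)]
  [0, 4*t*exp(4*t), -2*t*exp(4*t) + exp(4*t)]

Strategy: write A = P · J · P⁻¹ where J is a Jordan canonical form, so e^{tA} = P · e^{tJ} · P⁻¹, and e^{tJ} can be computed block-by-block.

A has Jordan form
J =
  [4, 1, 0]
  [0, 4, 1]
  [0, 0, 4]
(up to reordering of blocks).

Per-block formulas:
  For a 3×3 Jordan block J_3(4): exp(t · J_3(4)) = e^(4t)·(I + t·N + (t^2/2)·N^2), where N is the 3×3 nilpotent shift.

After assembling e^{tJ} and conjugating by P, we get:

e^{tA} =
  [exp(4*t), -t^2*exp(4*t) + t*exp(4*t), t^2*exp(4*t)/2 - t*exp(4*t)]
  [0, 2*t*exp(4*t) + exp(4*t), -t*exp(4*t)]
  [0, 4*t*exp(4*t), -2*t*exp(4*t) + exp(4*t)]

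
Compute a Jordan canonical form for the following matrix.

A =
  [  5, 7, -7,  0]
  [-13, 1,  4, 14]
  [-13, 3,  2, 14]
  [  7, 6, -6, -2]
J_2(-2) ⊕ J_2(5)

The characteristic polynomial is
  det(x·I − A) = x^4 - 6*x^3 - 11*x^2 + 60*x + 100 = (x - 5)^2*(x + 2)^2

Eigenvalues and multiplicities (the geometric multiplicity of λ is n − rank(A − λI), which equals the number of Jordan blocks for λ):
  λ = -2: algebraic multiplicity = 2, geometric multiplicity = 1
  λ = 5: algebraic multiplicity = 2, geometric multiplicity = 1

Determining the block sizes for each eigenvalue:
  λ = -2: one block (gm = 1), so the single block has size am = 2 → block sizes [2]
  λ = 5: one block (gm = 1), so the single block has size am = 2 → block sizes [2]

Assembling the blocks gives a Jordan form
J =
  [-2,  1, 0, 0]
  [ 0, -2, 0, 0]
  [ 0,  0, 5, 1]
  [ 0,  0, 0, 5]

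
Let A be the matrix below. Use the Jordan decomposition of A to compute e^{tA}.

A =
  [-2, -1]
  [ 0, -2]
e^{tA} =
  [exp(-2*t), -t*exp(-2*t)]
  [0, exp(-2*t)]

Strategy: write A = P · J · P⁻¹ where J is a Jordan canonical form, so e^{tA} = P · e^{tJ} · P⁻¹, and e^{tJ} can be computed block-by-block.

A has Jordan form
J =
  [-2,  1]
  [ 0, -2]
(up to reordering of blocks).

Per-block formulas:
  For a 2×2 Jordan block J_2(-2): exp(t · J_2(-2)) = e^(-2t)·(I + t·N), where N is the 2×2 nilpotent shift.

After assembling e^{tJ} and conjugating by P, we get:

e^{tA} =
  [exp(-2*t), -t*exp(-2*t)]
  [0, exp(-2*t)]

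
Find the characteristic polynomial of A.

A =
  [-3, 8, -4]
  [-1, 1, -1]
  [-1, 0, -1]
x^3 + 3*x^2 + 3*x + 1

Expanding det(x·I − A) (e.g. by cofactor expansion or by noting that A is similar to its Jordan form J, which has the same characteristic polynomial as A) gives
  χ_A(x) = x^3 + 3*x^2 + 3*x + 1
which factors as (x + 1)^3. The eigenvalues (with algebraic multiplicities) are λ = -1 with multiplicity 3.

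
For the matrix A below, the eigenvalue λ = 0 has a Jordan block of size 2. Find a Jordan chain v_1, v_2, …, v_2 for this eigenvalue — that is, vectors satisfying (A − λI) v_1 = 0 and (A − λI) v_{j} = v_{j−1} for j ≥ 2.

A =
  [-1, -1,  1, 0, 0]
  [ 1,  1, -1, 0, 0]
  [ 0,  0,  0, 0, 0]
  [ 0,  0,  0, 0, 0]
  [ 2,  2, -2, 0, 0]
A Jordan chain for λ = 0 of length 2:
v_1 = (-1, 1, 0, 0, 2)ᵀ
v_2 = (1, 0, 0, 0, 0)ᵀ

Let N = A − (0)·I. We want v_2 with N^2 v_2 = 0 but N^1 v_2 ≠ 0; then v_{j-1} := N · v_j for j = 2, …, 2.

Pick v_2 = (1, 0, 0, 0, 0)ᵀ.
Then v_1 = N · v_2 = (-1, 1, 0, 0, 2)ᵀ.

Sanity check: (A − (0)·I) v_1 = (0, 0, 0, 0, 0)ᵀ = 0. ✓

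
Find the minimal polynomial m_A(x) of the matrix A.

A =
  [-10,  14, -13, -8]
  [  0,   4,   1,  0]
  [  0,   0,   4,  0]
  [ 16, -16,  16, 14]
x^4 - 12*x^3 + 36*x^2 + 32*x - 192

The characteristic polynomial is χ_A(x) = (x - 6)*(x - 4)^2*(x + 2), so the eigenvalues are known. The minimal polynomial is
  m_A(x) = Π_λ (x − λ)^{k_λ}
where k_λ is the size of the *largest* Jordan block for λ (equivalently, the smallest k with (A − λI)^k v = 0 for every generalised eigenvector v of λ).

  λ = -2: largest Jordan block has size 1, contributing (x + 2)
  λ = 4: largest Jordan block has size 2, contributing (x − 4)^2
  λ = 6: largest Jordan block has size 1, contributing (x − 6)

So m_A(x) = (x - 6)*(x - 4)^2*(x + 2) = x^4 - 12*x^3 + 36*x^2 + 32*x - 192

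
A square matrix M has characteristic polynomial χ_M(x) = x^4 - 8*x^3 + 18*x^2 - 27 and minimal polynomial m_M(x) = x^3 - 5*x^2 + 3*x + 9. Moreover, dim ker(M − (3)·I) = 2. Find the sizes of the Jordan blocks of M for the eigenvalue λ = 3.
Block sizes for λ = 3: [2, 1]

Step 1 — from the characteristic polynomial, algebraic multiplicity of λ = 3 is 3. From dim ker(M − (3)·I) = 2, there are exactly 2 Jordan blocks for λ = 3.
Step 2 — from the minimal polynomial, the factor (x − 3)^2 tells us the largest block for λ = 3 has size 2.
Step 3 — with total size 3, 2 blocks, and largest block 2, the block sizes (in nonincreasing order) are [2, 1].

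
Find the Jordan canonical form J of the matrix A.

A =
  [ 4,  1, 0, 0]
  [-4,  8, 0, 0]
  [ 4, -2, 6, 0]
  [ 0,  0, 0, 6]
J_2(6) ⊕ J_1(6) ⊕ J_1(6)

The characteristic polynomial is
  det(x·I − A) = x^4 - 24*x^3 + 216*x^2 - 864*x + 1296 = (x - 6)^4

Eigenvalues and multiplicities (the geometric multiplicity of λ is n − rank(A − λI), which equals the number of Jordan blocks for λ):
  λ = 6: algebraic multiplicity = 4, geometric multiplicity = 3

Determining the block sizes for each eigenvalue:
  λ = 6: 3 blocks summing to 4 forces exactly one block of size 2 and the rest size 1 → block sizes [2, 1, 1]

Assembling the blocks gives a Jordan form
J =
  [6, 1, 0, 0]
  [0, 6, 0, 0]
  [0, 0, 6, 0]
  [0, 0, 0, 6]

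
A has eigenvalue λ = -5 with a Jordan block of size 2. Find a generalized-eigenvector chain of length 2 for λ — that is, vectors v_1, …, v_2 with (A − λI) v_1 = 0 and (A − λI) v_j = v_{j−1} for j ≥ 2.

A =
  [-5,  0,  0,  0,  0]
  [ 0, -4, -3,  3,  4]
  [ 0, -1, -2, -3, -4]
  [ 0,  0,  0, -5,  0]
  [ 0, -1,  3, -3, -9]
A Jordan chain for λ = -5 of length 2:
v_1 = (0, 1, -1, 0, -1)ᵀ
v_2 = (0, 1, 0, 0, 0)ᵀ

Let N = A − (-5)·I. We want v_2 with N^2 v_2 = 0 but N^1 v_2 ≠ 0; then v_{j-1} := N · v_j for j = 2, …, 2.

Pick v_2 = (0, 1, 0, 0, 0)ᵀ.
Then v_1 = N · v_2 = (0, 1, -1, 0, -1)ᵀ.

Sanity check: (A − (-5)·I) v_1 = (0, 0, 0, 0, 0)ᵀ = 0. ✓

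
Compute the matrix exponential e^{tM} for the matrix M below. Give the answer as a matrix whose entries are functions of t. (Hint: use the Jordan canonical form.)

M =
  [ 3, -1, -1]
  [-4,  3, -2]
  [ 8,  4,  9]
e^{tM} =
  [-2*t*exp(5*t) + exp(5*t), -t*exp(5*t), -t*exp(5*t)]
  [-4*t*exp(5*t), -2*t*exp(5*t) + exp(5*t), -2*t*exp(5*t)]
  [8*t*exp(5*t), 4*t*exp(5*t), 4*t*exp(5*t) + exp(5*t)]

Strategy: write M = P · J · P⁻¹ where J is a Jordan canonical form, so e^{tM} = P · e^{tJ} · P⁻¹, and e^{tJ} can be computed block-by-block.

M has Jordan form
J =
  [5, 1, 0]
  [0, 5, 0]
  [0, 0, 5]
(up to reordering of blocks).

Per-block formulas:
  For a 2×2 Jordan block J_2(5): exp(t · J_2(5)) = e^(5t)·(I + t·N), where N is the 2×2 nilpotent shift.
  For a 1×1 block at λ = 5: exp(t · [5]) = [e^(5t)].

After assembling e^{tJ} and conjugating by P, we get:

e^{tM} =
  [-2*t*exp(5*t) + exp(5*t), -t*exp(5*t), -t*exp(5*t)]
  [-4*t*exp(5*t), -2*t*exp(5*t) + exp(5*t), -2*t*exp(5*t)]
  [8*t*exp(5*t), 4*t*exp(5*t), 4*t*exp(5*t) + exp(5*t)]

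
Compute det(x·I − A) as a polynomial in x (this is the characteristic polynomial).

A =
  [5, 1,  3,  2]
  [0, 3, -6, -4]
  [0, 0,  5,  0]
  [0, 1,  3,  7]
x^4 - 20*x^3 + 150*x^2 - 500*x + 625

Expanding det(x·I − A) (e.g. by cofactor expansion or by noting that A is similar to its Jordan form J, which has the same characteristic polynomial as A) gives
  χ_A(x) = x^4 - 20*x^3 + 150*x^2 - 500*x + 625
which factors as (x - 5)^4. The eigenvalues (with algebraic multiplicities) are λ = 5 with multiplicity 4.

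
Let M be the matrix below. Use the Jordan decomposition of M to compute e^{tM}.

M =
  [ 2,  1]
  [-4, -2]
e^{tM} =
  [2*t + 1, t]
  [-4*t, 1 - 2*t]

Strategy: write M = P · J · P⁻¹ where J is a Jordan canonical form, so e^{tM} = P · e^{tJ} · P⁻¹, and e^{tJ} can be computed block-by-block.

M has Jordan form
J =
  [0, 1]
  [0, 0]
(up to reordering of blocks).

Per-block formulas:
  For a 2×2 Jordan block J_2(0): exp(t · J_2(0)) = e^(0t)·(I + t·N), where N is the 2×2 nilpotent shift.

After assembling e^{tJ} and conjugating by P, we get:

e^{tM} =
  [2*t + 1, t]
  [-4*t, 1 - 2*t]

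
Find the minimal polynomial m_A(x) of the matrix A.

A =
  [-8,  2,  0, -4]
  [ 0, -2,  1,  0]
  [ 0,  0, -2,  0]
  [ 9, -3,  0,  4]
x^3 + 6*x^2 + 12*x + 8

The characteristic polynomial is χ_A(x) = (x + 2)^4, so the eigenvalues are known. The minimal polynomial is
  m_A(x) = Π_λ (x − λ)^{k_λ}
where k_λ is the size of the *largest* Jordan block for λ (equivalently, the smallest k with (A − λI)^k v = 0 for every generalised eigenvector v of λ).

  λ = -2: largest Jordan block has size 3, contributing (x + 2)^3

So m_A(x) = (x + 2)^3 = x^3 + 6*x^2 + 12*x + 8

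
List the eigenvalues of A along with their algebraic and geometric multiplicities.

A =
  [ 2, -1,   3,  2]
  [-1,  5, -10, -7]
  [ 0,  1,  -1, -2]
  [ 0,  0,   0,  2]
λ = 2: alg = 4, geom = 2

Step 1 — factor the characteristic polynomial to read off the algebraic multiplicities:
  χ_A(x) = (x - 2)^4

Step 2 — compute geometric multiplicities via the rank-nullity identity g(λ) = n − rank(A − λI):
  rank(A − (2)·I) = 2, so dim ker(A − (2)·I) = n − 2 = 2

Summary:
  λ = 2: algebraic multiplicity = 4, geometric multiplicity = 2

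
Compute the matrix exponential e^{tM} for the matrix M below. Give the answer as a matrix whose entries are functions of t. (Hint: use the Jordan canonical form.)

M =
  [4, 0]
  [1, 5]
e^{tM} =
  [exp(4*t), 0]
  [exp(5*t) - exp(4*t), exp(5*t)]

Strategy: write M = P · J · P⁻¹ where J is a Jordan canonical form, so e^{tM} = P · e^{tJ} · P⁻¹, and e^{tJ} can be computed block-by-block.

M has Jordan form
J =
  [4, 0]
  [0, 5]
(up to reordering of blocks).

Per-block formulas:
  For a 1×1 block at λ = 4: exp(t · [4]) = [e^(4t)].
  For a 1×1 block at λ = 5: exp(t · [5]) = [e^(5t)].

After assembling e^{tJ} and conjugating by P, we get:

e^{tM} =
  [exp(4*t), 0]
  [exp(5*t) - exp(4*t), exp(5*t)]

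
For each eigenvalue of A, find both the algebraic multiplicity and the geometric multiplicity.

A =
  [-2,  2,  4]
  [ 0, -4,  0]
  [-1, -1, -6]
λ = -4: alg = 3, geom = 2

Step 1 — factor the characteristic polynomial to read off the algebraic multiplicities:
  χ_A(x) = (x + 4)^3

Step 2 — compute geometric multiplicities via the rank-nullity identity g(λ) = n − rank(A − λI):
  rank(A − (-4)·I) = 1, so dim ker(A − (-4)·I) = n − 1 = 2

Summary:
  λ = -4: algebraic multiplicity = 3, geometric multiplicity = 2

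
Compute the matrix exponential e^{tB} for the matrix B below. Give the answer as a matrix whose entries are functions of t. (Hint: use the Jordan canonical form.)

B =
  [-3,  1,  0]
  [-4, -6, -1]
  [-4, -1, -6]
e^{tB} =
  [2*t*exp(-5*t) + exp(-5*t), t^2*exp(-5*t)/2 + t*exp(-5*t), -t^2*exp(-5*t)/2]
  [-4*t*exp(-5*t), -t^2*exp(-5*t) - t*exp(-5*t) + exp(-5*t), t^2*exp(-5*t) - t*exp(-5*t)]
  [-4*t*exp(-5*t), -t^2*exp(-5*t) - t*exp(-5*t), t^2*exp(-5*t) - t*exp(-5*t) + exp(-5*t)]

Strategy: write B = P · J · P⁻¹ where J is a Jordan canonical form, so e^{tB} = P · e^{tJ} · P⁻¹, and e^{tJ} can be computed block-by-block.

B has Jordan form
J =
  [-5,  1,  0]
  [ 0, -5,  1]
  [ 0,  0, -5]
(up to reordering of blocks).

Per-block formulas:
  For a 3×3 Jordan block J_3(-5): exp(t · J_3(-5)) = e^(-5t)·(I + t·N + (t^2/2)·N^2), where N is the 3×3 nilpotent shift.

After assembling e^{tJ} and conjugating by P, we get:

e^{tB} =
  [2*t*exp(-5*t) + exp(-5*t), t^2*exp(-5*t)/2 + t*exp(-5*t), -t^2*exp(-5*t)/2]
  [-4*t*exp(-5*t), -t^2*exp(-5*t) - t*exp(-5*t) + exp(-5*t), t^2*exp(-5*t) - t*exp(-5*t)]
  [-4*t*exp(-5*t), -t^2*exp(-5*t) - t*exp(-5*t), t^2*exp(-5*t) - t*exp(-5*t) + exp(-5*t)]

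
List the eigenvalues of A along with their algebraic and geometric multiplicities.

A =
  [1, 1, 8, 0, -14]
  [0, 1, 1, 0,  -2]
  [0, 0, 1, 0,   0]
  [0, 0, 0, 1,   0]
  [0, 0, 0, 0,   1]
λ = 1: alg = 5, geom = 3

Step 1 — factor the characteristic polynomial to read off the algebraic multiplicities:
  χ_A(x) = (x - 1)^5

Step 2 — compute geometric multiplicities via the rank-nullity identity g(λ) = n − rank(A − λI):
  rank(A − (1)·I) = 2, so dim ker(A − (1)·I) = n − 2 = 3

Summary:
  λ = 1: algebraic multiplicity = 5, geometric multiplicity = 3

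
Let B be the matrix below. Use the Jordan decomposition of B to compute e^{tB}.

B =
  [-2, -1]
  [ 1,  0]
e^{tB} =
  [-t*exp(-t) + exp(-t), -t*exp(-t)]
  [t*exp(-t), t*exp(-t) + exp(-t)]

Strategy: write B = P · J · P⁻¹ where J is a Jordan canonical form, so e^{tB} = P · e^{tJ} · P⁻¹, and e^{tJ} can be computed block-by-block.

B has Jordan form
J =
  [-1,  1]
  [ 0, -1]
(up to reordering of blocks).

Per-block formulas:
  For a 2×2 Jordan block J_2(-1): exp(t · J_2(-1)) = e^(-1t)·(I + t·N), where N is the 2×2 nilpotent shift.

After assembling e^{tJ} and conjugating by P, we get:

e^{tB} =
  [-t*exp(-t) + exp(-t), -t*exp(-t)]
  [t*exp(-t), t*exp(-t) + exp(-t)]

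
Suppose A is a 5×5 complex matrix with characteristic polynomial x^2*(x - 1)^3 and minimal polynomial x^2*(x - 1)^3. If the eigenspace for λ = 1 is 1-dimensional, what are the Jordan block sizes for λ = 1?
Block sizes for λ = 1: [3]

Step 1 — from the characteristic polynomial, algebraic multiplicity of λ = 1 is 3. From dim ker(A − (1)·I) = 1, there are exactly 1 Jordan blocks for λ = 1.
Step 2 — from the minimal polynomial, the factor (x − 1)^3 tells us the largest block for λ = 1 has size 3.
Step 3 — with total size 3, 1 blocks, and largest block 3, the block sizes (in nonincreasing order) are [3].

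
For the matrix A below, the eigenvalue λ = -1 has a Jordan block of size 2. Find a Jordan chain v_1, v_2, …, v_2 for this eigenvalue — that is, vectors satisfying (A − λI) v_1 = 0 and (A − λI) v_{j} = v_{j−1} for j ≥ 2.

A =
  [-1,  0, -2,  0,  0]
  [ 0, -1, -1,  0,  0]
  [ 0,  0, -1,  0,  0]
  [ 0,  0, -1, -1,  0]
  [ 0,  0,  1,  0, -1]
A Jordan chain for λ = -1 of length 2:
v_1 = (-2, -1, 0, -1, 1)ᵀ
v_2 = (0, 0, 1, 0, 0)ᵀ

Let N = A − (-1)·I. We want v_2 with N^2 v_2 = 0 but N^1 v_2 ≠ 0; then v_{j-1} := N · v_j for j = 2, …, 2.

Pick v_2 = (0, 0, 1, 0, 0)ᵀ.
Then v_1 = N · v_2 = (-2, -1, 0, -1, 1)ᵀ.

Sanity check: (A − (-1)·I) v_1 = (0, 0, 0, 0, 0)ᵀ = 0. ✓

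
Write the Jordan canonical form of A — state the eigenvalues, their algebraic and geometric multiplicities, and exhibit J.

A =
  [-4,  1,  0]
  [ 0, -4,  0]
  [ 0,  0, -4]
J_2(-4) ⊕ J_1(-4)

The characteristic polynomial is
  det(x·I − A) = x^3 + 12*x^2 + 48*x + 64 = (x + 4)^3

Eigenvalues and multiplicities (the geometric multiplicity of λ is n − rank(A − λI), which equals the number of Jordan blocks for λ):
  λ = -4: algebraic multiplicity = 3, geometric multiplicity = 2

Determining the block sizes for each eigenvalue:
  λ = -4: 2 blocks summing to 3 forces exactly one block of size 2 and the rest size 1 → block sizes [2, 1]

Assembling the blocks gives a Jordan form
J =
  [-4,  1,  0]
  [ 0, -4,  0]
  [ 0,  0, -4]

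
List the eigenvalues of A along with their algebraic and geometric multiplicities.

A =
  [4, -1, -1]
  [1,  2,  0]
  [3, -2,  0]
λ = 2: alg = 3, geom = 1

Step 1 — factor the characteristic polynomial to read off the algebraic multiplicities:
  χ_A(x) = (x - 2)^3

Step 2 — compute geometric multiplicities via the rank-nullity identity g(λ) = n − rank(A − λI):
  rank(A − (2)·I) = 2, so dim ker(A − (2)·I) = n − 2 = 1

Summary:
  λ = 2: algebraic multiplicity = 3, geometric multiplicity = 1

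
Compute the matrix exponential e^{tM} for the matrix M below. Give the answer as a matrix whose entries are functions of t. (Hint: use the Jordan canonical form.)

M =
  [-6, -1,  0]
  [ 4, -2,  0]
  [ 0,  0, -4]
e^{tM} =
  [-2*t*exp(-4*t) + exp(-4*t), -t*exp(-4*t), 0]
  [4*t*exp(-4*t), 2*t*exp(-4*t) + exp(-4*t), 0]
  [0, 0, exp(-4*t)]

Strategy: write M = P · J · P⁻¹ where J is a Jordan canonical form, so e^{tM} = P · e^{tJ} · P⁻¹, and e^{tJ} can be computed block-by-block.

M has Jordan form
J =
  [-4,  1,  0]
  [ 0, -4,  0]
  [ 0,  0, -4]
(up to reordering of blocks).

Per-block formulas:
  For a 2×2 Jordan block J_2(-4): exp(t · J_2(-4)) = e^(-4t)·(I + t·N), where N is the 2×2 nilpotent shift.
  For a 1×1 block at λ = -4: exp(t · [-4]) = [e^(-4t)].

After assembling e^{tJ} and conjugating by P, we get:

e^{tM} =
  [-2*t*exp(-4*t) + exp(-4*t), -t*exp(-4*t), 0]
  [4*t*exp(-4*t), 2*t*exp(-4*t) + exp(-4*t), 0]
  [0, 0, exp(-4*t)]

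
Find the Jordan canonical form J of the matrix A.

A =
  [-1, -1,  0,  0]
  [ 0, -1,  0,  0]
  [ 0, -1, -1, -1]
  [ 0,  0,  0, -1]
J_2(-1) ⊕ J_2(-1)

The characteristic polynomial is
  det(x·I − A) = x^4 + 4*x^3 + 6*x^2 + 4*x + 1 = (x + 1)^4

Eigenvalues and multiplicities (the geometric multiplicity of λ is n − rank(A − λI), which equals the number of Jordan blocks for λ):
  λ = -1: algebraic multiplicity = 4, geometric multiplicity = 2

Determining the block sizes for each eigenvalue:
  λ = -1: with am = 4 and gm = 2, the partition is not yet determined (e.g. several partitions of 4 into 2 parts exist). Let N = A − (-1)·I. Computing rank(N^1) = 2, rank(N^2) = 0; the number of blocks of size ≥ j is rank(N^{j−1}) − rank(N^j), giving [2, 2]. So we have 2 block(s) of size 2 → block sizes [2, 2]

Assembling the blocks gives a Jordan form
J =
  [-1,  1,  0,  0]
  [ 0, -1,  0,  0]
  [ 0,  0, -1,  1]
  [ 0,  0,  0, -1]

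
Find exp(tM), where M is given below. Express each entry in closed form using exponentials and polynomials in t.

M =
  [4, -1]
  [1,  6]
e^{tM} =
  [-t*exp(5*t) + exp(5*t), -t*exp(5*t)]
  [t*exp(5*t), t*exp(5*t) + exp(5*t)]

Strategy: write M = P · J · P⁻¹ where J is a Jordan canonical form, so e^{tM} = P · e^{tJ} · P⁻¹, and e^{tJ} can be computed block-by-block.

M has Jordan form
J =
  [5, 1]
  [0, 5]
(up to reordering of blocks).

Per-block formulas:
  For a 2×2 Jordan block J_2(5): exp(t · J_2(5)) = e^(5t)·(I + t·N), where N is the 2×2 nilpotent shift.

After assembling e^{tJ} and conjugating by P, we get:

e^{tM} =
  [-t*exp(5*t) + exp(5*t), -t*exp(5*t)]
  [t*exp(5*t), t*exp(5*t) + exp(5*t)]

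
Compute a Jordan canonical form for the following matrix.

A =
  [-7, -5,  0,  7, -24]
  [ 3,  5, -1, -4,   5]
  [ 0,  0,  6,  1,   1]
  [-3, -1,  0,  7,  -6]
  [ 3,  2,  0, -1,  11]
J_1(2) ⊕ J_3(5) ⊕ J_1(5)

The characteristic polynomial is
  det(x·I − A) = x^5 - 22*x^4 + 190*x^3 - 800*x^2 + 1625*x - 1250 = (x - 5)^4*(x - 2)

Eigenvalues and multiplicities (the geometric multiplicity of λ is n − rank(A − λI), which equals the number of Jordan blocks for λ):
  λ = 2: algebraic multiplicity = 1, geometric multiplicity = 1
  λ = 5: algebraic multiplicity = 4, geometric multiplicity = 2

Determining the block sizes for each eigenvalue:
  λ = 2: one block (gm = 1), so the single block has size am = 1 → block sizes [1]
  λ = 5: with am = 4 and gm = 2, the partition is not yet determined (e.g. several partitions of 4 into 2 parts exist). Let N = A − (5)·I. Computing rank(N^1) = 3, rank(N^2) = 2, rank(N^3) = 1; the number of blocks of size ≥ j is rank(N^{j−1}) − rank(N^j), giving [2, 1, 1]. So we have 1 block(s) of size 3, 1 block(s) of size 1 → block sizes [3, 1]

Assembling the blocks gives a Jordan form
J =
  [2, 0, 0, 0, 0]
  [0, 5, 1, 0, 0]
  [0, 0, 5, 1, 0]
  [0, 0, 0, 5, 0]
  [0, 0, 0, 0, 5]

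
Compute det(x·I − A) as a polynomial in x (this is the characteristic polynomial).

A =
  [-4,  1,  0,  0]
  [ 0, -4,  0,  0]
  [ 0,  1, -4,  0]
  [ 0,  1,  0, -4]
x^4 + 16*x^3 + 96*x^2 + 256*x + 256

Expanding det(x·I − A) (e.g. by cofactor expansion or by noting that A is similar to its Jordan form J, which has the same characteristic polynomial as A) gives
  χ_A(x) = x^4 + 16*x^3 + 96*x^2 + 256*x + 256
which factors as (x + 4)^4. The eigenvalues (with algebraic multiplicities) are λ = -4 with multiplicity 4.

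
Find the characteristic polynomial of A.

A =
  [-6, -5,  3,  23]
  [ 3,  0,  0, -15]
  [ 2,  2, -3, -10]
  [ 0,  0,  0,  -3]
x^4 + 12*x^3 + 54*x^2 + 108*x + 81

Expanding det(x·I − A) (e.g. by cofactor expansion or by noting that A is similar to its Jordan form J, which has the same characteristic polynomial as A) gives
  χ_A(x) = x^4 + 12*x^3 + 54*x^2 + 108*x + 81
which factors as (x + 3)^4. The eigenvalues (with algebraic multiplicities) are λ = -3 with multiplicity 4.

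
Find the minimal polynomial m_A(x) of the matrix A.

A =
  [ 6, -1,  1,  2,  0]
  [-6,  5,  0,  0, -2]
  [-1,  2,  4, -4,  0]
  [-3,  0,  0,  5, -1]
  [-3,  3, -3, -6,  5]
x^3 - 15*x^2 + 75*x - 125

The characteristic polynomial is χ_A(x) = (x - 5)^5, so the eigenvalues are known. The minimal polynomial is
  m_A(x) = Π_λ (x − λ)^{k_λ}
where k_λ is the size of the *largest* Jordan block for λ (equivalently, the smallest k with (A − λI)^k v = 0 for every generalised eigenvector v of λ).

  λ = 5: largest Jordan block has size 3, contributing (x − 5)^3

So m_A(x) = (x - 5)^3 = x^3 - 15*x^2 + 75*x - 125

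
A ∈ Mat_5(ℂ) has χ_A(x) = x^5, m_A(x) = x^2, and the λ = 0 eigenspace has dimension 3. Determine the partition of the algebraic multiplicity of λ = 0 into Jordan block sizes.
Block sizes for λ = 0: [2, 2, 1]

Step 1 — from the characteristic polynomial, algebraic multiplicity of λ = 0 is 5. From dim ker(A − (0)·I) = 3, there are exactly 3 Jordan blocks for λ = 0.
Step 2 — from the minimal polynomial, the factor (x − 0)^2 tells us the largest block for λ = 0 has size 2.
Step 3 — with total size 5, 3 blocks, and largest block 2, the block sizes (in nonincreasing order) are [2, 2, 1].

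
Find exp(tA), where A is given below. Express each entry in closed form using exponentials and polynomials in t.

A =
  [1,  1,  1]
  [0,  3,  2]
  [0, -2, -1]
e^{tA} =
  [exp(t), t*exp(t), t*exp(t)]
  [0, 2*t*exp(t) + exp(t), 2*t*exp(t)]
  [0, -2*t*exp(t), -2*t*exp(t) + exp(t)]

Strategy: write A = P · J · P⁻¹ where J is a Jordan canonical form, so e^{tA} = P · e^{tJ} · P⁻¹, and e^{tJ} can be computed block-by-block.

A has Jordan form
J =
  [1, 1, 0]
  [0, 1, 0]
  [0, 0, 1]
(up to reordering of blocks).

Per-block formulas:
  For a 2×2 Jordan block J_2(1): exp(t · J_2(1)) = e^(1t)·(I + t·N), where N is the 2×2 nilpotent shift.
  For a 1×1 block at λ = 1: exp(t · [1]) = [e^(1t)].

After assembling e^{tJ} and conjugating by P, we get:

e^{tA} =
  [exp(t), t*exp(t), t*exp(t)]
  [0, 2*t*exp(t) + exp(t), 2*t*exp(t)]
  [0, -2*t*exp(t), -2*t*exp(t) + exp(t)]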